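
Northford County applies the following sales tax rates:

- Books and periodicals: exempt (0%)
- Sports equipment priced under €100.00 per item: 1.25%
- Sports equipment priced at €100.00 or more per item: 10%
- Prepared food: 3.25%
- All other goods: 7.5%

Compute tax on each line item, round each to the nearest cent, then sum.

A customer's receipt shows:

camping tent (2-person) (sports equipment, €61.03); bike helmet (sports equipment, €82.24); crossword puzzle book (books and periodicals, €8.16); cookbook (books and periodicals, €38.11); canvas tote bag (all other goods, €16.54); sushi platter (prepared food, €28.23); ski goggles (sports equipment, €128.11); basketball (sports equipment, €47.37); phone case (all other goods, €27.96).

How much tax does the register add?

Camping tent (2-person) €61.03: sports equipment, under €100.00 → 1.25% → €0.76
Bike helmet €82.24: sports equipment, under €100.00 → 1.25% → €1.03
Crossword puzzle book €8.16: books and periodicals → 0% → €0.00
Cookbook €38.11: books and periodicals → 0% → €0.00
Canvas tote bag €16.54: all other goods → 7.5% → €1.24
Sushi platter €28.23: prepared food → 3.25% → €0.92
Ski goggles €128.11: sports equipment, €100.00 or more → 10% → €12.81
Basketball €47.37: sports equipment, under €100.00 → 1.25% → €0.59
Phone case €27.96: all other goods → 7.5% → €2.10
Total tax = €0.76 + €1.03 + €1.24 + €0.92 + €12.81 + €0.59 + €2.10 = €19.45

€19.45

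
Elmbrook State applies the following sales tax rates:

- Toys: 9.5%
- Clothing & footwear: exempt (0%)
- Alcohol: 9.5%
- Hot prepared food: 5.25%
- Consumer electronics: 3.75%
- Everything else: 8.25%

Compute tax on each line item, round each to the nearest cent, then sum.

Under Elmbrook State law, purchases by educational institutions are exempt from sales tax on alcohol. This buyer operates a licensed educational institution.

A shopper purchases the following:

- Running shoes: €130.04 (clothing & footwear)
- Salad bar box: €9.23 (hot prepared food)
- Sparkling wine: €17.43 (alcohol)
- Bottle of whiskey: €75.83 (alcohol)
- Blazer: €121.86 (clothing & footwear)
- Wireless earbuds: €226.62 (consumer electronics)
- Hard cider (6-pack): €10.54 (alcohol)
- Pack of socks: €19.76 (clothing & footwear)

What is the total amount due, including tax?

€620.29

Running shoes €130.04: clothing & footwear → 0% → €0.00
Salad bar box €9.23: hot prepared food → 5.25% → €0.48
Sparkling wine €17.43: alcohol, buyer-exempt → 0% → €0.00
Bottle of whiskey €75.83: alcohol, buyer-exempt → 0% → €0.00
Blazer €121.86: clothing & footwear → 0% → €0.00
Wireless earbuds €226.62: consumer electronics → 3.75% → €8.50
Hard cider (6-pack) €10.54: alcohol, buyer-exempt → 0% → €0.00
Pack of socks €19.76: clothing & footwear → 0% → €0.00
Subtotal = €611.31; tax = €8.98; total due = €620.29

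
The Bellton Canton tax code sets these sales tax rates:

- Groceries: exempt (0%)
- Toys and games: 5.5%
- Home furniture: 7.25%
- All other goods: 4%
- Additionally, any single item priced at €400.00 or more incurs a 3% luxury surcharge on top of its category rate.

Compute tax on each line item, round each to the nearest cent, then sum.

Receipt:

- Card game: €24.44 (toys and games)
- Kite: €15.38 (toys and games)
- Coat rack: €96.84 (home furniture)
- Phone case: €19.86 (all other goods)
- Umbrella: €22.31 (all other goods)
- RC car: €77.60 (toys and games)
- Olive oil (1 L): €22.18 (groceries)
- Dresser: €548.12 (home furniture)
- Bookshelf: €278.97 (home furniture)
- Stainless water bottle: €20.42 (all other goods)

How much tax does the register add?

€92.39

Card game €24.44: toys and games → 5.5% → €1.34
Kite €15.38: toys and games → 5.5% → €0.85
Coat rack €96.84: home furniture → 7.25% → €7.02
Phone case €19.86: all other goods → 4% → €0.79
Umbrella €22.31: all other goods → 4% → €0.89
RC car €77.60: toys and games → 5.5% → €4.27
Olive oil (1 L) €22.18: groceries → 0% → €0.00
Dresser €548.12: home furniture → 7.25% + 3% surcharge = 10.25% → €56.18
Bookshelf €278.97: home furniture → 7.25% → €20.23
Stainless water bottle €20.42: all other goods → 4% → €0.82
Total tax = €1.34 + €0.85 + €7.02 + €0.79 + €0.89 + €4.27 + €56.18 + €20.23 + €0.82 = €92.39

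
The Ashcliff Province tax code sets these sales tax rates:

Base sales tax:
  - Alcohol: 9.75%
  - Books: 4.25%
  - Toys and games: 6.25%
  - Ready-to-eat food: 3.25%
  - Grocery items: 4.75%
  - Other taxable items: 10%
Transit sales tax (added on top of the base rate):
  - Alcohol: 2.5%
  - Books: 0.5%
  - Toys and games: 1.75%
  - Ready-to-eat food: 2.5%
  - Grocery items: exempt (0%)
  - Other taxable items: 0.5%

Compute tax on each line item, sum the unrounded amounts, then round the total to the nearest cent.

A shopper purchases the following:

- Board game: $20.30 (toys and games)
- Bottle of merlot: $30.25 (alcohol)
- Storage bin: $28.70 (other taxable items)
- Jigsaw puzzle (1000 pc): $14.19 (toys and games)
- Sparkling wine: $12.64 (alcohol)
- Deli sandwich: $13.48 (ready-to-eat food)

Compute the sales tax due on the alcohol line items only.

Bottle of merlot $30.25: alcohol → 9.75% + 2.5% transit = 12.25% → $3.705625
Sparkling wine $12.64: alcohol → 9.75% + 2.5% transit = 12.25% → $1.5484
Tax on alcohol: unrounded sum = $5.254025 → $5.25

$5.25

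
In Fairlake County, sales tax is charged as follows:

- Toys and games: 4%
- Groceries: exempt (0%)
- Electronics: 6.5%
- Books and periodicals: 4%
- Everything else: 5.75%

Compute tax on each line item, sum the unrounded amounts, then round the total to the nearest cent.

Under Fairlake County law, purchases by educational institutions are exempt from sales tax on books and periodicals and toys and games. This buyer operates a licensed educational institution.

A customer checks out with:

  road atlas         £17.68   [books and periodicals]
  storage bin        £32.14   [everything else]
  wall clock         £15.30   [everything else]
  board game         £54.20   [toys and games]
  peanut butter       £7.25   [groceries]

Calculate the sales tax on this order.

Road atlas £17.68: books and periodicals, buyer-exempt → 0% → £0.00
Storage bin £32.14: everything else → 5.75% → £1.84805
Wall clock £15.30: everything else → 5.75% → £0.87975
Board game £54.20: toys and games, buyer-exempt → 0% → £0.00
Peanut butter £7.25: groceries → 0% → £0.00
Unrounded tax sum = £2.7278 → £2.73

£2.73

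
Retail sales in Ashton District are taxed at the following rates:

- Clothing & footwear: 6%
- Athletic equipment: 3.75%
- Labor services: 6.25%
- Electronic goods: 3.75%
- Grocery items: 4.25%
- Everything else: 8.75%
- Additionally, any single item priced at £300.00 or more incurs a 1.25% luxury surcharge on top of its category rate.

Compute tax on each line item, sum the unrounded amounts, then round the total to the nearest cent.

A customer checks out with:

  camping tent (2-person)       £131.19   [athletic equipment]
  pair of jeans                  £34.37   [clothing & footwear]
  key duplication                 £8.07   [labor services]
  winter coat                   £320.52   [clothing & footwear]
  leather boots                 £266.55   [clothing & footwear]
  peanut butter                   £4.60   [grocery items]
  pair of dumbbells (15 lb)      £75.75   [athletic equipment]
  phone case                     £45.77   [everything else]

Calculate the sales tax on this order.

£53.76

Camping tent (2-person) £131.19: athletic equipment → 3.75% → £4.919625
Pair of jeans £34.37: clothing & footwear → 6% → £2.0622
Key duplication £8.07: labor services → 6.25% → £0.504375
Winter coat £320.52: clothing & footwear → 6% + 1.25% surcharge = 7.25% → £23.2377
Leather boots £266.55: clothing & footwear → 6% → £15.993
Peanut butter £4.60: grocery items → 4.25% → £0.1955
Pair of dumbbells (15 lb) £75.75: athletic equipment → 3.75% → £2.840625
Phone case £45.77: everything else → 8.75% → £4.004875
Unrounded tax sum = £53.7579 → £53.76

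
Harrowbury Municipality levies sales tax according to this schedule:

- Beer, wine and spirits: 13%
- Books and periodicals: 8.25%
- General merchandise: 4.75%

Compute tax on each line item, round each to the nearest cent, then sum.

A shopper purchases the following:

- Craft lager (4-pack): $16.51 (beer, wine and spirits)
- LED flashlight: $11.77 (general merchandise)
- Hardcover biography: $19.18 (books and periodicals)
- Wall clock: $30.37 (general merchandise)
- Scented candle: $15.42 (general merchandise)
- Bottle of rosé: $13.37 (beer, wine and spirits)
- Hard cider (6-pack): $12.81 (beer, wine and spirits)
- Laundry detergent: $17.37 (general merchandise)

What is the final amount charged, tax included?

Craft lager (4-pack) $16.51: beer, wine and spirits → 13% → $2.15
LED flashlight $11.77: general merchandise → 4.75% → $0.56
Hardcover biography $19.18: books and periodicals → 8.25% → $1.58
Wall clock $30.37: general merchandise → 4.75% → $1.44
Scented candle $15.42: general merchandise → 4.75% → $0.73
Bottle of rosé $13.37: beer, wine and spirits → 13% → $1.74
Hard cider (6-pack) $12.81: beer, wine and spirits → 13% → $1.67
Laundry detergent $17.37: general merchandise → 4.75% → $0.83
Subtotal = $136.80; tax = $10.70; total due = $147.50

$147.50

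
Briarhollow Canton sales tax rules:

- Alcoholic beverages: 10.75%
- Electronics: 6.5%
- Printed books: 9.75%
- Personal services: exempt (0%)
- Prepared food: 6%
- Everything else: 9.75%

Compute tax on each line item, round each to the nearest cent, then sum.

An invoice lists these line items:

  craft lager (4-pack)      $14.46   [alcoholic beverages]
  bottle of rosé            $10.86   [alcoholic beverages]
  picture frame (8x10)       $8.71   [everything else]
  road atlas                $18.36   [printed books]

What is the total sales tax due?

Craft lager (4-pack) $14.46: alcoholic beverages → 10.75% → $1.55
Bottle of rosé $10.86: alcoholic beverages → 10.75% → $1.17
Picture frame (8x10) $8.71: everything else → 9.75% → $0.85
Road atlas $18.36: printed books → 9.75% → $1.79
Total tax = $1.55 + $1.17 + $0.85 + $1.79 = $5.36

$5.36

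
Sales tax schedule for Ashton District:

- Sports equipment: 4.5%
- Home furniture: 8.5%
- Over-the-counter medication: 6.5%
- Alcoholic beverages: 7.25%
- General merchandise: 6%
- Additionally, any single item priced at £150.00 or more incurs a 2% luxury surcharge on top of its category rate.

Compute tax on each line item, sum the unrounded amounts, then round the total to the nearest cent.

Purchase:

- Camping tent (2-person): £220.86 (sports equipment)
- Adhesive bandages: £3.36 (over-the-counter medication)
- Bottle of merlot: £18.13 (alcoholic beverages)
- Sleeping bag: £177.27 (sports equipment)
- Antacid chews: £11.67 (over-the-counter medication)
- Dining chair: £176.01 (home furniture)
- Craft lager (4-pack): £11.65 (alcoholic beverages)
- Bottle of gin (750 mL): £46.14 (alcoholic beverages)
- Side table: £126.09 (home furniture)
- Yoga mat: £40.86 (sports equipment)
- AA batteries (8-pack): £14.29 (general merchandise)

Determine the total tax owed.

£64.25

Camping tent (2-person) £220.86: sports equipment → 4.5% + 2% surcharge = 6.5% → £14.3559
Adhesive bandages £3.36: over-the-counter medication → 6.5% → £0.2184
Bottle of merlot £18.13: alcoholic beverages → 7.25% → £1.314425
Sleeping bag £177.27: sports equipment → 4.5% + 2% surcharge = 6.5% → £11.52255
Antacid chews £11.67: over-the-counter medication → 6.5% → £0.75855
Dining chair £176.01: home furniture → 8.5% + 2% surcharge = 10.5% → £18.48105
Craft lager (4-pack) £11.65: alcoholic beverages → 7.25% → £0.844625
Bottle of gin (750 mL) £46.14: alcoholic beverages → 7.25% → £3.34515
Side table £126.09: home furniture → 8.5% → £10.71765
Yoga mat £40.86: sports equipment → 4.5% → £1.8387
AA batteries (8-pack) £14.29: general merchandise → 6% → £0.8574
Unrounded tax sum = £64.2544 → £64.25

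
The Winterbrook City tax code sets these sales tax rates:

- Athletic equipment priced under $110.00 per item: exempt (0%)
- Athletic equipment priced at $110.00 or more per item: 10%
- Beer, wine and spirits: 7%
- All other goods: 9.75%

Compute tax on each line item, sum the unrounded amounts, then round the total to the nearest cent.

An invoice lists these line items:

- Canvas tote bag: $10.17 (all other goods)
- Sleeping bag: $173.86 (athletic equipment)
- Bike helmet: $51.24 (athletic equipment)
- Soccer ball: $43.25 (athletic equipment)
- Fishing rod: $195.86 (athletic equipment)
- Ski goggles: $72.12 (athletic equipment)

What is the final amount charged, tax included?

$584.46

Canvas tote bag $10.17: all other goods → 9.75% → $0.991575
Sleeping bag $173.86: athletic equipment, $110.00 or more → 10% → $17.386
Bike helmet $51.24: athletic equipment, under $110.00 → 0% → $0.00
Soccer ball $43.25: athletic equipment, under $110.00 → 0% → $0.00
Fishing rod $195.86: athletic equipment, $110.00 or more → 10% → $19.586
Ski goggles $72.12: athletic equipment, under $110.00 → 0% → $0.00
Subtotal = $546.50; unrounded tax = $37.963575 → $37.96; total due = $584.46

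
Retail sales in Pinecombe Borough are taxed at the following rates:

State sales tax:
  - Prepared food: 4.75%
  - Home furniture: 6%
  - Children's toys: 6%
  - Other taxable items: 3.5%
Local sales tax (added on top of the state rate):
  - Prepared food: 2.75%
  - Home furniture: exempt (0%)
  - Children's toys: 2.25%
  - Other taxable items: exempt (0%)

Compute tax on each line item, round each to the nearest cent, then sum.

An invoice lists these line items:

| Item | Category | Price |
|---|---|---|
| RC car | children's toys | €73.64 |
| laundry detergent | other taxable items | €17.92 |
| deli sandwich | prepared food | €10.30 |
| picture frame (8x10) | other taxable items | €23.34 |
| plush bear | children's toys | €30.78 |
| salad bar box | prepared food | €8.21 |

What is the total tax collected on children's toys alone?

RC car €73.64: children's toys → 6% + 2.25% local = 8.25% → €6.08
Plush bear €30.78: children's toys → 6% + 2.25% local = 8.25% → €2.54
Tax on children's toys = €6.08 + €2.54 = €8.62

€8.62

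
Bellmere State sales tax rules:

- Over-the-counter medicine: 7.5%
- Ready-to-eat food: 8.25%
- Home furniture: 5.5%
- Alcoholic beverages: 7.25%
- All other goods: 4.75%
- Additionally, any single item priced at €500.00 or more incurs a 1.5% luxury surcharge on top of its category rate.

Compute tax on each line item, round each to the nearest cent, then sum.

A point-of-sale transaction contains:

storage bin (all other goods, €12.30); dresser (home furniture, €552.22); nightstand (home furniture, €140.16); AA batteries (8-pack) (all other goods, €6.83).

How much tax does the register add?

Storage bin €12.30: all other goods → 4.75% → €0.58
Dresser €552.22: home furniture → 5.5% + 1.5% surcharge = 7% → €38.66
Nightstand €140.16: home furniture → 5.5% → €7.71
AA batteries (8-pack) €6.83: all other goods → 4.75% → €0.32
Total tax = €0.58 + €38.66 + €7.71 + €0.32 = €47.27

€47.27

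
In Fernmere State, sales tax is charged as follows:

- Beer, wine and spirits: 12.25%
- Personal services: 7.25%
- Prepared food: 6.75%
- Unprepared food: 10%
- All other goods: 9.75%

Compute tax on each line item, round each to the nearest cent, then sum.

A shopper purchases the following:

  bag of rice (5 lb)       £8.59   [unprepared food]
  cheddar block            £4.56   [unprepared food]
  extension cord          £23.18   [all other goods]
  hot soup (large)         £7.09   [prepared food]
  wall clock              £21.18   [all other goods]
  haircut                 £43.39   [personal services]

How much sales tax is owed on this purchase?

£9.28

Bag of rice (5 lb) £8.59: unprepared food → 10% → £0.86
Cheddar block £4.56: unprepared food → 10% → £0.46
Extension cord £23.18: all other goods → 9.75% → £2.26
Hot soup (large) £7.09: prepared food → 6.75% → £0.48
Wall clock £21.18: all other goods → 9.75% → £2.07
Haircut £43.39: personal services → 7.25% → £3.15
Total tax = £0.86 + £0.46 + £2.26 + £0.48 + £2.07 + £3.15 = £9.28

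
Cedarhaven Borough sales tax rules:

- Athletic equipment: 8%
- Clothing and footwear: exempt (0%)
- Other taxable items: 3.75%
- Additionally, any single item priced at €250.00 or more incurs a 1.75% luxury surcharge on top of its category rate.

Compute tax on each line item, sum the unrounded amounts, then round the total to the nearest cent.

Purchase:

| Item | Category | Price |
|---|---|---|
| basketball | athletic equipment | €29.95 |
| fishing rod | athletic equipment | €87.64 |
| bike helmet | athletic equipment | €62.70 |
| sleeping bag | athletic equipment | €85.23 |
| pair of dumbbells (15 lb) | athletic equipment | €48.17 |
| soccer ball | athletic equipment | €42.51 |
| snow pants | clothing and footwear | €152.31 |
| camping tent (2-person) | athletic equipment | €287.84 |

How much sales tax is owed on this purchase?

€56.56

Basketball €29.95: athletic equipment → 8% → €2.396
Fishing rod €87.64: athletic equipment → 8% → €7.0112
Bike helmet €62.70: athletic equipment → 8% → €5.016
Sleeping bag €85.23: athletic equipment → 8% → €6.8184
Pair of dumbbells (15 lb) €48.17: athletic equipment → 8% → €3.8536
Soccer ball €42.51: athletic equipment → 8% → €3.4008
Snow pants €152.31: clothing and footwear → 0% → €0.00
Camping tent (2-person) €287.84: athletic equipment → 8% + 1.75% surcharge = 9.75% → €28.0644
Unrounded tax sum = €56.5604 → €56.56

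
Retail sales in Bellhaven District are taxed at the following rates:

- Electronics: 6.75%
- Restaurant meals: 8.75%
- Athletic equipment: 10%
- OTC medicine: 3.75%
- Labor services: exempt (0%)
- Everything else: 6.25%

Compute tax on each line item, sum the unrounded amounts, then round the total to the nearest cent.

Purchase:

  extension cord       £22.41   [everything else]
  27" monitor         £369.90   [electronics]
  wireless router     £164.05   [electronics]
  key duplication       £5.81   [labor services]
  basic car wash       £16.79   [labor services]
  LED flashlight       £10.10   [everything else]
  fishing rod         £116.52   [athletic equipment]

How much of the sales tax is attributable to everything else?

£2.03

Extension cord £22.41: everything else → 6.25% → £1.400625
LED flashlight £10.10: everything else → 6.25% → £0.63125
Tax on everything else: unrounded sum = £2.031875 → £2.03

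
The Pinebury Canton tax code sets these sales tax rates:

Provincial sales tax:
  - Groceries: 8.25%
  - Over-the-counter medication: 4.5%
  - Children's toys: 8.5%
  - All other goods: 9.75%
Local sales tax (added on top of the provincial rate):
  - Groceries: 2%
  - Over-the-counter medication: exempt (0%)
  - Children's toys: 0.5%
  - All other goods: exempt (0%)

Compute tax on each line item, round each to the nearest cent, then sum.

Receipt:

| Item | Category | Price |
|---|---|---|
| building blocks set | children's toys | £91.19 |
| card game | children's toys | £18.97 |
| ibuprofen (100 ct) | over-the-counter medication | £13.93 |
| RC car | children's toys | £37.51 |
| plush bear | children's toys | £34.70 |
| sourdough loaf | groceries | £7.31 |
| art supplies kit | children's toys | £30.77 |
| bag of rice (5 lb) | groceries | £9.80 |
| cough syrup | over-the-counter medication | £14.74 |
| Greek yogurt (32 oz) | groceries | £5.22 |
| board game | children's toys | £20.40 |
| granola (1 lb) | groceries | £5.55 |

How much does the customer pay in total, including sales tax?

£315.27

Building blocks set £91.19: children's toys → 8.5% + 0.5% local = 9% → £8.21
Card game £18.97: children's toys → 8.5% + 0.5% local = 9% → £1.71
Ibuprofen (100 ct) £13.93: over-the-counter medication → 4.5% + 0% local = 4.5% → £0.63
RC car £37.51: children's toys → 8.5% + 0.5% local = 9% → £3.38
Plush bear £34.70: children's toys → 8.5% + 0.5% local = 9% → £3.12
Sourdough loaf £7.31: groceries → 8.25% + 2% local = 10.25% → £0.75
Art supplies kit £30.77: children's toys → 8.5% + 0.5% local = 9% → £2.77
Bag of rice (5 lb) £9.80: groceries → 8.25% + 2% local = 10.25% → £1.00
Cough syrup £14.74: over-the-counter medication → 4.5% + 0% local = 4.5% → £0.66
Greek yogurt (32 oz) £5.22: groceries → 8.25% + 2% local = 10.25% → £0.54
Board game £20.40: children's toys → 8.5% + 0.5% local = 9% → £1.84
Granola (1 lb) £5.55: groceries → 8.25% + 2% local = 10.25% → £0.57
Subtotal = £290.09; tax = £25.18; total due = £315.27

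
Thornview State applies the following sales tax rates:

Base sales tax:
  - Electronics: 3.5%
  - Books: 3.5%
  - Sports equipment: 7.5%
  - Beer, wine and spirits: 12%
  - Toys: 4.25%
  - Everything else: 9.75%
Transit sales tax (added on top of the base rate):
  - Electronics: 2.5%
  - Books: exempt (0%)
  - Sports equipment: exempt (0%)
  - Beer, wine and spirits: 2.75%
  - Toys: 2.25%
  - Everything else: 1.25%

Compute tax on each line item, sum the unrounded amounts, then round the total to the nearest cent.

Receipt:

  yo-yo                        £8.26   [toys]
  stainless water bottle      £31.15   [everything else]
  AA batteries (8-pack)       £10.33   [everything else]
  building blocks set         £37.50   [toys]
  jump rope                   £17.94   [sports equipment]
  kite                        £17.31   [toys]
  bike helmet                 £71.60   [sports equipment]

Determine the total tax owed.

Yo-yo £8.26: toys → 4.25% + 2.25% transit = 6.5% → £0.5369
Stainless water bottle £31.15: everything else → 9.75% + 1.25% transit = 11% → £3.4265
AA batteries (8-pack) £10.33: everything else → 9.75% + 1.25% transit = 11% → £1.1363
Building blocks set £37.50: toys → 4.25% + 2.25% transit = 6.5% → £2.4375
Jump rope £17.94: sports equipment → 7.5% + 0% transit = 7.5% → £1.3455
Kite £17.31: toys → 4.25% + 2.25% transit = 6.5% → £1.12515
Bike helmet £71.60: sports equipment → 7.5% + 0% transit = 7.5% → £5.37
Unrounded tax sum = £15.37785 → £15.38

£15.38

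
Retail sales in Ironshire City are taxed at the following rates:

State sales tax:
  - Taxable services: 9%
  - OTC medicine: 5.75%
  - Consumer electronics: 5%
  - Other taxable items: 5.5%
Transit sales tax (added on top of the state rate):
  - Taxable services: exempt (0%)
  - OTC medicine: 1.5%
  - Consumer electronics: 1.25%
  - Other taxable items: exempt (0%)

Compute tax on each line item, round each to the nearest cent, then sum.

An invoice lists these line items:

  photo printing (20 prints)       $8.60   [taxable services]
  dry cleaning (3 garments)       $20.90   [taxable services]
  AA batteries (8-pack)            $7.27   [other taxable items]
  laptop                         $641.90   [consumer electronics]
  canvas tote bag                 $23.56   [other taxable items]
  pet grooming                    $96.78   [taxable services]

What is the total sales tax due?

Photo printing (20 prints) $8.60: taxable services → 9% + 0% transit = 9% → $0.77
Dry cleaning (3 garments) $20.90: taxable services → 9% + 0% transit = 9% → $1.88
AA batteries (8-pack) $7.27: other taxable items → 5.5% + 0% transit = 5.5% → $0.40
Laptop $641.90: consumer electronics → 5% + 1.25% transit = 6.25% → $40.12
Canvas tote bag $23.56: other taxable items → 5.5% + 0% transit = 5.5% → $1.30
Pet grooming $96.78: taxable services → 9% + 0% transit = 9% → $8.71
Total tax = $0.77 + $1.88 + $0.40 + $40.12 + $1.30 + $8.71 = $53.18

$53.18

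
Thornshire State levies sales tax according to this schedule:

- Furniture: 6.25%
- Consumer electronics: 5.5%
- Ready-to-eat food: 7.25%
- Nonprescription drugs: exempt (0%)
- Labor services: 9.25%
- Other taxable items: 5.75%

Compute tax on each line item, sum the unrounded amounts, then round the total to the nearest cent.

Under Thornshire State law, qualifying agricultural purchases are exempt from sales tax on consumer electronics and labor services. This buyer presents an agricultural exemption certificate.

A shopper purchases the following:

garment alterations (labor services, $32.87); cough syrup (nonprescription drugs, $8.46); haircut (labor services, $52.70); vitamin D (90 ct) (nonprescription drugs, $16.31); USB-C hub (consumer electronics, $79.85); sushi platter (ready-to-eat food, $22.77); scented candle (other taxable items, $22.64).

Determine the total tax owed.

$2.95

Garment alterations $32.87: labor services, buyer-exempt → 0% → $0.00
Cough syrup $8.46: nonprescription drugs → 0% → $0.00
Haircut $52.70: labor services, buyer-exempt → 0% → $0.00
Vitamin D (90 ct) $16.31: nonprescription drugs → 0% → $0.00
USB-C hub $79.85: consumer electronics, buyer-exempt → 0% → $0.00
Sushi platter $22.77: ready-to-eat food → 7.25% → $1.650825
Scented candle $22.64: other taxable items → 5.75% → $1.3018
Unrounded tax sum = $2.952625 → $2.95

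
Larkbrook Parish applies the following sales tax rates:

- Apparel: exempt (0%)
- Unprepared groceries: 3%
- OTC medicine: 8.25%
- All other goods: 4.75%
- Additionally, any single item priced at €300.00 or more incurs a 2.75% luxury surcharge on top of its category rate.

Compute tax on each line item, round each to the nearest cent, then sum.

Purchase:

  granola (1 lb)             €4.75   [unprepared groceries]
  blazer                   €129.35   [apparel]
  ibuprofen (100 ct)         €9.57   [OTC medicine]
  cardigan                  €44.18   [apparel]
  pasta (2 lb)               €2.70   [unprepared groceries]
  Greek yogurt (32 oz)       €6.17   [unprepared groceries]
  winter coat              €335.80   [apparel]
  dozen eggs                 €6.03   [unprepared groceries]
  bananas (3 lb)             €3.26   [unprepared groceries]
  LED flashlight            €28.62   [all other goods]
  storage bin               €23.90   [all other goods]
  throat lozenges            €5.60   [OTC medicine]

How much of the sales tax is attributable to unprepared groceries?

€0.69

Granola (1 lb) €4.75: unprepared groceries → 3% → €0.14
Pasta (2 lb) €2.70: unprepared groceries → 3% → €0.08
Greek yogurt (32 oz) €6.17: unprepared groceries → 3% → €0.19
Dozen eggs €6.03: unprepared groceries → 3% → €0.18
Bananas (3 lb) €3.26: unprepared groceries → 3% → €0.10
Tax on unprepared groceries = €0.14 + €0.08 + €0.19 + €0.18 + €0.10 = €0.69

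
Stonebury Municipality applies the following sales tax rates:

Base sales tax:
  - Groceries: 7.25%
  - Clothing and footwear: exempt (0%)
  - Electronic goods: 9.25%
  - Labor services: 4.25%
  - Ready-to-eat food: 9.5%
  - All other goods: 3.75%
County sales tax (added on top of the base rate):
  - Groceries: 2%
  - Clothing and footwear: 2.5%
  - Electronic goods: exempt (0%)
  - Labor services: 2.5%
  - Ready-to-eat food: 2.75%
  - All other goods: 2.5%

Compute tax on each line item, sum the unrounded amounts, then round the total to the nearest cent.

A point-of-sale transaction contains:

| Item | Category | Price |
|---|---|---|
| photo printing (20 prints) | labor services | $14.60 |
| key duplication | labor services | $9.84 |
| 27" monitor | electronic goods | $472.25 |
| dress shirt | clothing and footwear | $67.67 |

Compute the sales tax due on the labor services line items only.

$1.65

Photo printing (20 prints) $14.60: labor services → 4.25% + 2.5% county = 6.75% → $0.9855
Key duplication $9.84: labor services → 4.25% + 2.5% county = 6.75% → $0.6642
Tax on labor services: unrounded sum = $1.6497 → $1.65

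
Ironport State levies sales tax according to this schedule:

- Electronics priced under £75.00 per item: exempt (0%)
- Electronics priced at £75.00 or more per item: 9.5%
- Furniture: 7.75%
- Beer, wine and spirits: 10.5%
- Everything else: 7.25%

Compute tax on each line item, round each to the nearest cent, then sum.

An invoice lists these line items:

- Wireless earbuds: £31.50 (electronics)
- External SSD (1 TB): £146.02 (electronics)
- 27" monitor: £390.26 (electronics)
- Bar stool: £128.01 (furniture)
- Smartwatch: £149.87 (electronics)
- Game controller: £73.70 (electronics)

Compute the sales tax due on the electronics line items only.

Wireless earbuds £31.50: electronics, under £75.00 → 0% → £0.00
External SSD (1 TB) £146.02: electronics, £75.00 or more → 9.5% → £13.87
27" monitor £390.26: electronics, £75.00 or more → 9.5% → £37.07
Smartwatch £149.87: electronics, £75.00 or more → 9.5% → £14.24
Game controller £73.70: electronics, under £75.00 → 0% → £0.00
Tax on electronics = £0.00 + £13.87 + £37.07 + £14.24 + £0.00 = £65.18

£65.18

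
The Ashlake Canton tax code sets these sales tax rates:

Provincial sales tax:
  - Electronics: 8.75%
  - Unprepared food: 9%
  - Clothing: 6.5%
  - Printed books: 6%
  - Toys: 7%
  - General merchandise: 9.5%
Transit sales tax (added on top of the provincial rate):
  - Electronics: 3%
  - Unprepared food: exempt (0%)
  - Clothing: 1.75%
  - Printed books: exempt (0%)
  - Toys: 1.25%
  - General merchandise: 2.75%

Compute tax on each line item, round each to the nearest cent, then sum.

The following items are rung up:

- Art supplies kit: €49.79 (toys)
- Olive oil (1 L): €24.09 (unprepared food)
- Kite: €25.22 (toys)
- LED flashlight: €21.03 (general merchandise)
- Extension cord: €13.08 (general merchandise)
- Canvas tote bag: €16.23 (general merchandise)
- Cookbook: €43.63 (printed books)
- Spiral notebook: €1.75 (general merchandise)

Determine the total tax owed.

€17.36

Art supplies kit €49.79: toys → 7% + 1.25% transit = 8.25% → €4.11
Olive oil (1 L) €24.09: unprepared food → 9% + 0% transit = 9% → €2.17
Kite €25.22: toys → 7% + 1.25% transit = 8.25% → €2.08
LED flashlight €21.03: general merchandise → 9.5% + 2.75% transit = 12.25% → €2.58
Extension cord €13.08: general merchandise → 9.5% + 2.75% transit = 12.25% → €1.60
Canvas tote bag €16.23: general merchandise → 9.5% + 2.75% transit = 12.25% → €1.99
Cookbook €43.63: printed books → 6% + 0% transit = 6% → €2.62
Spiral notebook €1.75: general merchandise → 9.5% + 2.75% transit = 12.25% → €0.21
Total tax = €4.11 + €2.17 + €2.08 + €2.58 + €1.60 + €1.99 + €2.62 + €0.21 = €17.36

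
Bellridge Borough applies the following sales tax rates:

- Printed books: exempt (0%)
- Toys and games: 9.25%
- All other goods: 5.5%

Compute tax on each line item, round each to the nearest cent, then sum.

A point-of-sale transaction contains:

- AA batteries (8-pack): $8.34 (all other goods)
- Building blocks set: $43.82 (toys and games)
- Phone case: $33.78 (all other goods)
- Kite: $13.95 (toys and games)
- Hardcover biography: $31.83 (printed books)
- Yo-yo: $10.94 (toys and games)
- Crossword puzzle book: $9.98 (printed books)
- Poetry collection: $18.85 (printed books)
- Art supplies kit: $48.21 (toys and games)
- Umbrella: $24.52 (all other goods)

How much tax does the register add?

AA batteries (8-pack) $8.34: all other goods → 5.5% → $0.46
Building blocks set $43.82: toys and games → 9.25% → $4.05
Phone case $33.78: all other goods → 5.5% → $1.86
Kite $13.95: toys and games → 9.25% → $1.29
Hardcover biography $31.83: printed books → 0% → $0.00
Yo-yo $10.94: toys and games → 9.25% → $1.01
Crossword puzzle book $9.98: printed books → 0% → $0.00
Poetry collection $18.85: printed books → 0% → $0.00
Art supplies kit $48.21: toys and games → 9.25% → $4.46
Umbrella $24.52: all other goods → 5.5% → $1.35
Total tax = $0.46 + $4.05 + $1.86 + $1.29 + $1.01 + $4.46 + $1.35 = $14.48

$14.48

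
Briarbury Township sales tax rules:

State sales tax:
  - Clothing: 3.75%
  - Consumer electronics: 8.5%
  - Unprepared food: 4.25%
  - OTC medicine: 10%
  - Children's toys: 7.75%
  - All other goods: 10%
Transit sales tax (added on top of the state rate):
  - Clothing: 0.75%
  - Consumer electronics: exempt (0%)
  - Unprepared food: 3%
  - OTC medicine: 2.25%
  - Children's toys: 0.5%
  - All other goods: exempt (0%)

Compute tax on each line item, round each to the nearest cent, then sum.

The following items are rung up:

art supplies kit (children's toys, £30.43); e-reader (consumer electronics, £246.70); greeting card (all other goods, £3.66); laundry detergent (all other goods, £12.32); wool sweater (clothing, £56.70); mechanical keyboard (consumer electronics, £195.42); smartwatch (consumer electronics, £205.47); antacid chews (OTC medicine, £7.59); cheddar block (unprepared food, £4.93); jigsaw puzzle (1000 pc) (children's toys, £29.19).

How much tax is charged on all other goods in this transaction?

Greeting card £3.66: all other goods → 10% + 0% transit = 10% → £0.37
Laundry detergent £12.32: all other goods → 10% + 0% transit = 10% → £1.23
Tax on all other goods = £0.37 + £1.23 = £1.60

£1.60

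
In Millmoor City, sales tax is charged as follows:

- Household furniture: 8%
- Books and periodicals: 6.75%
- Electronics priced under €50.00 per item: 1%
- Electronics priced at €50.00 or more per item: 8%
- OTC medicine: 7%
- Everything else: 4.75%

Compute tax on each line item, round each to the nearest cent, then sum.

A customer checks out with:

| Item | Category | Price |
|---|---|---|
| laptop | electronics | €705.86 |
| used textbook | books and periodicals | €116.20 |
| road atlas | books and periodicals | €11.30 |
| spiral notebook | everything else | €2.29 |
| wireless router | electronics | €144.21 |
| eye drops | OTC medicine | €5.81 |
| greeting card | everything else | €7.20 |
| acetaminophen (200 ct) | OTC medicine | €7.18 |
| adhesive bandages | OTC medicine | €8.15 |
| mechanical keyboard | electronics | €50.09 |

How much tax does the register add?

€82.55

Laptop €705.86: electronics, €50.00 or more → 8% → €56.47
Used textbook €116.20: books and periodicals → 6.75% → €7.84
Road atlas €11.30: books and periodicals → 6.75% → €0.76
Spiral notebook €2.29: everything else → 4.75% → €0.11
Wireless router €144.21: electronics, €50.00 or more → 8% → €11.54
Eye drops €5.81: OTC medicine → 7% → €0.41
Greeting card €7.20: everything else → 4.75% → €0.34
Acetaminophen (200 ct) €7.18: OTC medicine → 7% → €0.50
Adhesive bandages €8.15: OTC medicine → 7% → €0.57
Mechanical keyboard €50.09: electronics, €50.00 or more → 8% → €4.01
Total tax = €56.47 + €7.84 + €0.76 + €0.11 + €11.54 + €0.41 + €0.34 + €0.50 + €0.57 + €4.01 = €82.55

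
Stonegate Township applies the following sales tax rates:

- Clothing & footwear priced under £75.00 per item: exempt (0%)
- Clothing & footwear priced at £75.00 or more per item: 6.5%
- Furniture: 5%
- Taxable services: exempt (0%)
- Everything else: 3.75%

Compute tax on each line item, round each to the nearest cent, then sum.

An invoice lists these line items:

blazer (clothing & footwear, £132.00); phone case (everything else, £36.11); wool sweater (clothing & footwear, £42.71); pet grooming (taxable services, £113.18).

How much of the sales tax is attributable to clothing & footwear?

£8.58

Blazer £132.00: clothing & footwear, £75.00 or more → 6.5% → £8.58
Wool sweater £42.71: clothing & footwear, under £75.00 → 0% → £0.00
Tax on clothing & footwear = £8.58 + £0.00 = £8.58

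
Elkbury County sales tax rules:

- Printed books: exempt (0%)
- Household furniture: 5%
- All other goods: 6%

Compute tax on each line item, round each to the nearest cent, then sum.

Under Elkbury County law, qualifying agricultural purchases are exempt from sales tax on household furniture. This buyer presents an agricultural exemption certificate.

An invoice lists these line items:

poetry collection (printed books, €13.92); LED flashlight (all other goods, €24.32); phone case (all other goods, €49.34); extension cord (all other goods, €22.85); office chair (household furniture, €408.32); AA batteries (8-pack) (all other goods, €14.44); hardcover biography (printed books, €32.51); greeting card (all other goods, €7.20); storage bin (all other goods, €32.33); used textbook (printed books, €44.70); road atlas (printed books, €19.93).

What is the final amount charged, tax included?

Poetry collection €13.92: printed books → 0% → €0.00
LED flashlight €24.32: all other goods → 6% → €1.46
Phone case €49.34: all other goods → 6% → €2.96
Extension cord €22.85: all other goods → 6% → €1.37
Office chair €408.32: household furniture, buyer-exempt → 0% → €0.00
AA batteries (8-pack) €14.44: all other goods → 6% → €0.87
Hardcover biography €32.51: printed books → 0% → €0.00
Greeting card €7.20: all other goods → 6% → €0.43
Storage bin €32.33: all other goods → 6% → €1.94
Used textbook €44.70: printed books → 0% → €0.00
Road atlas €19.93: printed books → 0% → €0.00
Subtotal = €669.86; tax = €9.03; total due = €678.89

€678.89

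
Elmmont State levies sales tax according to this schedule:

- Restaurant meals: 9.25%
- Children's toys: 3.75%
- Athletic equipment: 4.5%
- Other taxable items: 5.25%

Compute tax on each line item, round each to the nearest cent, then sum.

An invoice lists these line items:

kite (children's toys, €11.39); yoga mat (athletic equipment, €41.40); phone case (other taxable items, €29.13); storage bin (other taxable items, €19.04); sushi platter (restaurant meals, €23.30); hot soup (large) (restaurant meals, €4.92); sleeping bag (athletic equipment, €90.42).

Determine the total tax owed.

Kite €11.39: children's toys → 3.75% → €0.43
Yoga mat €41.40: athletic equipment → 4.5% → €1.86
Phone case €29.13: other taxable items → 5.25% → €1.53
Storage bin €19.04: other taxable items → 5.25% → €1.00
Sushi platter €23.30: restaurant meals → 9.25% → €2.16
Hot soup (large) €4.92: restaurant meals → 9.25% → €0.46
Sleeping bag €90.42: athletic equipment → 4.5% → €4.07
Total tax = €0.43 + €1.86 + €1.53 + €1.00 + €2.16 + €0.46 + €4.07 = €11.51

€11.51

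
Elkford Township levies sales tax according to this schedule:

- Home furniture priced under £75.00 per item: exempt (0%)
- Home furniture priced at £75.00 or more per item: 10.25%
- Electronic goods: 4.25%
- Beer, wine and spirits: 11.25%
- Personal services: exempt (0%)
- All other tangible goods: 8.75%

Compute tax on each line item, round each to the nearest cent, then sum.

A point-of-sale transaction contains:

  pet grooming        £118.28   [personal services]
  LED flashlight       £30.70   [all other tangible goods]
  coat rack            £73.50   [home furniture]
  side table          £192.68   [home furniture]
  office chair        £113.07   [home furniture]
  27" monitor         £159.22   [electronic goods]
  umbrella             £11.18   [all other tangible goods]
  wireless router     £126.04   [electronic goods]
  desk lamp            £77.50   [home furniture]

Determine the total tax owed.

£55.08

Pet grooming £118.28: personal services → 0% → £0.00
LED flashlight £30.70: all other tangible goods → 8.75% → £2.69
Coat rack £73.50: home furniture, under £75.00 → 0% → £0.00
Side table £192.68: home furniture, £75.00 or more → 10.25% → £19.75
Office chair £113.07: home furniture, £75.00 or more → 10.25% → £11.59
27" monitor £159.22: electronic goods → 4.25% → £6.77
Umbrella £11.18: all other tangible goods → 8.75% → £0.98
Wireless router £126.04: electronic goods → 4.25% → £5.36
Desk lamp £77.50: home furniture, £75.00 or more → 10.25% → £7.94
Total tax = £2.69 + £19.75 + £11.59 + £6.77 + £0.98 + £5.36 + £7.94 = £55.08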